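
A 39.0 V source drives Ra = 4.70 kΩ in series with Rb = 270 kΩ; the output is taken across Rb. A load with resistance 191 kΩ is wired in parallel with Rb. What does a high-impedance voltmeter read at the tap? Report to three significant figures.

V_out ≈ 37.4 V

The load sits in parallel with Rb: Rb‖R_L = (270 × 191) / (270 + 191) = 111.9 kΩ.
V_out = 39.0 × 111.9 / (4.70 + 111.9) = 39.0 × 111.9/116.6 = 37.4 V.
(Unloaded it would have been 38.3 V.)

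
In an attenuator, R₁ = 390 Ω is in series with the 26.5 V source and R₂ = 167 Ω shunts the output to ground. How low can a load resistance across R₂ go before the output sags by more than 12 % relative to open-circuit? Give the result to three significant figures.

R_L(min) ≈ 857 Ω

Output resistance R_th = R₁‖R₂ = (390 × 167)/557.0 = 116.9 Ω.
The fractional drop is R_th/(R_th + R_L); requiring this ≤ 0.120 gives R_L ≥ R_th(1/0.120 − 1) = 116.9 × 7.333 = 857 Ω.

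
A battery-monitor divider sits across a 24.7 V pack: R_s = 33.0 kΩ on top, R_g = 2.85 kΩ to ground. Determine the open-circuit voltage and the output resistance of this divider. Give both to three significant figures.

V_th = 1.96 V, R_th = 2.62 kΩ

V_th is the open-circuit tap voltage: 24.7 × 2.85/(33.0 + 2.85) = 1.96 V.
With the supply zeroed, R_s and R_g appear in parallel from the tap: R_th = R_s‖R_g = (33.0 × 2.85)/35.85 = 2.62 kΩ.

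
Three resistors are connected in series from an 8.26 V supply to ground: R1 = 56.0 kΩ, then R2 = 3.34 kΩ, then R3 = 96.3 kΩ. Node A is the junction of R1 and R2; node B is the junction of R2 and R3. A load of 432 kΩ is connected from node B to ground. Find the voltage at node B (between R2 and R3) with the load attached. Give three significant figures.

V ≈ 4.71 V

At node B, R3 is in parallel with the load: R3‖R_L = 78.75 kΩ.
Below node A the resistance is R2 + (R3‖R_L) = 82.09 kΩ, so V_A = 8.26 × 82.09/138.1 = 4.910 V.
Then V_B = V_A × (R3‖R_L)/(R2 + R3‖R_L) = 4.910 × 78.75/82.09 = 4.71 V.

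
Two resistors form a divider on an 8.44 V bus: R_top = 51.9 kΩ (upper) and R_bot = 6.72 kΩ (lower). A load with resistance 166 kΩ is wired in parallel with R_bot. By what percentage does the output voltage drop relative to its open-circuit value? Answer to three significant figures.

The divider's output (Thévenin) resistance is R_top‖R_bot = 5.950 kΩ.
Fractional drop under load = R_th/(R_th + R_L) = 5.950 / (5.950 + 166) = 0.03460.
So the output falls by 3.46 %.

3.46 %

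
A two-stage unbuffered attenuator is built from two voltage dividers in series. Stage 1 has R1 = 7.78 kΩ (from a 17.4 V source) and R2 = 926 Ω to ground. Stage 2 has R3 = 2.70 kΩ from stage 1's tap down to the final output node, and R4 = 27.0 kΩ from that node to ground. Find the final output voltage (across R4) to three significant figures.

Stage 2 presents R3+R4 = 29700 Ω as a load on stage 1's tap.
Stage 1's lower leg becomes R2‖(R3+R4) = 898.0 Ω, so V_mid = 17.4 × 898.0/8678 = 1.801 V.
Stage 2 is itself unloaded: V_out = V_mid × R4/(R3+R4) = 1.801 × 27000/29700 = 1.64 V.

V_out ≈ 1.64 V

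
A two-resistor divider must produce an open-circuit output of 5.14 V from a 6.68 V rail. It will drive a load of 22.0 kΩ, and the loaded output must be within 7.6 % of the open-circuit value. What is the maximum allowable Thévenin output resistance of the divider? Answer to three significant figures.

Loading drop = R_th/(R_th + R_L) ≤ 0.0760, so R_th ≤ R_L · ε/(1−ε) = 22.0 kΩ × 0.0760/0.9240 = 1.81 kΩ.
(Any R1, R2 with R2/(R1+R2) = 0.769 and R1‖R2 ≤ 1.81 kΩ will meet the spec.)

R_th ≤ 1.81 kΩ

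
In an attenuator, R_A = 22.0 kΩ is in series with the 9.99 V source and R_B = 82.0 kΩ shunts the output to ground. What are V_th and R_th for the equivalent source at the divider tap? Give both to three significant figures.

V_th is the open-circuit tap voltage: 9.99 × 82.0/(22.0 + 82.0) = 7.88 V.
With the supply zeroed, R_A and R_B appear in parallel from the tap: R_th = R_A‖R_B = (22.0 × 82.0)/104.0 = 17.3 kΩ.

V_th = 7.88 V, R_th = 17.3 kΩ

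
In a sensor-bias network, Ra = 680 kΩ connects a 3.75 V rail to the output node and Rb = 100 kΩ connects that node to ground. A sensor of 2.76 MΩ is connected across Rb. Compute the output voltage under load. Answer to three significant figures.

V_out ≈ 0.466 V

The load sits in parallel with Rb: Rb‖R_L = (100 × 2760) / (100 + 2760) = 96.50 kΩ.
V_out = 3.75 × 96.50 / (680 + 96.50) = 3.75 × 96.50/776.5 = 0.466 V.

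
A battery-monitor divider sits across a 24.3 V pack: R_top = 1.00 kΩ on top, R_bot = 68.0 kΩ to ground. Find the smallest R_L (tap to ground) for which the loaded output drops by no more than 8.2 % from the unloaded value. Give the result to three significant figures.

Output resistance R_th = R_top‖R_bot = (1000 × 68000)/69000 = 985.5 Ω.
The fractional drop is R_th/(R_th + R_L); requiring this ≤ 0.0820 gives R_L ≥ R_th(1/0.0820 − 1) = 985.5 × 11.20 = 11.0 kΩ.

R_L(min) ≈ 11.0 kΩ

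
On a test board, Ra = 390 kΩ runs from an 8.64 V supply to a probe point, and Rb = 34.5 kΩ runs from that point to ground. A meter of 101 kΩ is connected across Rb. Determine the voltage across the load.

V_out ≈ 0.534 V

The load sits in parallel with Rb: Rb‖R_L = (34.5 × 101) / (34.5 + 101) = 25.72 kΩ.
V_out = 8.64 × 25.72 / (390 + 25.72) = 8.64 × 25.72/415.7 = 0.534 V.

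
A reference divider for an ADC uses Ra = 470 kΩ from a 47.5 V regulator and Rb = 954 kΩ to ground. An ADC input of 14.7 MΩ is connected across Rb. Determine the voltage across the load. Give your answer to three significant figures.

V_out ≈ 31.2 V

The load sits in parallel with Rb: Rb‖R_L = (954 × 14700) / (954 + 14700) = 895.9 kΩ.
V_out = 47.5 × 895.9 / (470 + 895.9) = 47.5 × 895.9/1366 = 31.2 V.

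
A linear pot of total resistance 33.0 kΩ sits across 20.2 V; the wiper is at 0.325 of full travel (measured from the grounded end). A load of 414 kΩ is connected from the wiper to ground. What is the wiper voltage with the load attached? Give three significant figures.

V ≈ 6.45 V

The wiper splits the pot into (1−α)R = 22.27 kΩ above and αR = 10.72 kΩ below.
Lower section ‖ load = 10.45 kΩ.
V_wiper = 20.2 × 10.45/(22.27 + 10.45) = 6.45 V.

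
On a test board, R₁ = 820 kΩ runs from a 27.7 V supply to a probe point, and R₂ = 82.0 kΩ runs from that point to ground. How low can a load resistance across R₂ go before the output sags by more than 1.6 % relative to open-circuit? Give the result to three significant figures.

R_L(min) ≈ 4.58 MΩ

Output resistance R_th = R₁‖R₂ = (820 × 82.0)/902.0 = 74.55 kΩ.
The fractional drop is R_th/(R_th + R_L); requiring this ≤ 0.0160 gives R_L ≥ R_th(1/0.0160 − 1) = 74.55 × 61.50 = 4.58 MΩ.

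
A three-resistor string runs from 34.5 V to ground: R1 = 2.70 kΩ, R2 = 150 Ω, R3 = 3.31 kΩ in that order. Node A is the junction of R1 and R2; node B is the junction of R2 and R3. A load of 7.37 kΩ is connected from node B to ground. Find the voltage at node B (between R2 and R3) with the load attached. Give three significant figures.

V ≈ 15.3 V

At node B, R3 is in parallel with the load: R3‖R_L = 2284 Ω.
Below node A the resistance is R2 + (R3‖R_L) = 2434 Ω, so V_A = 34.5 × 2434/5134 = 16.36 V.
Then V_B = V_A × (R3‖R_L)/(R2 + R3‖R_L) = 16.36 × 2284/2434 = 15.3 V.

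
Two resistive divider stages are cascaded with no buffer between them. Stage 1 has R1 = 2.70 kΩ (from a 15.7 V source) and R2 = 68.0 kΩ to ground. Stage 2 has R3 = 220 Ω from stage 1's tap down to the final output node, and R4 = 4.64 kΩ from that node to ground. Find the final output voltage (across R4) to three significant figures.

Stage 2 presents R3+R4 = 4860 Ω as a load on stage 1's tap.
Stage 1's lower leg becomes R2‖(R3+R4) = 4536 Ω, so V_mid = 15.7 × 4536/7236 = 9.842 V.
Stage 2 is itself unloaded: V_out = V_mid × R4/(R3+R4) = 9.842 × 4640/4860 = 9.40 V.

V_out ≈ 9.40 V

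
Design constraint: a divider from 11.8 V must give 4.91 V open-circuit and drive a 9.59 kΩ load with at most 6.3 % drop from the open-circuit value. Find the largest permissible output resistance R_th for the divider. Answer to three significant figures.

R_th ≤ 645 Ω

Loading drop = R_th/(R_th + R_L) ≤ 0.0630, so R_th ≤ R_L · ε/(1−ε) = 9.59 kΩ × 0.0630/0.9370 = 645 Ω.
(Any R1, R2 with R2/(R1+R2) = 0.416 and R1‖R2 ≤ 645 Ω will meet the spec.)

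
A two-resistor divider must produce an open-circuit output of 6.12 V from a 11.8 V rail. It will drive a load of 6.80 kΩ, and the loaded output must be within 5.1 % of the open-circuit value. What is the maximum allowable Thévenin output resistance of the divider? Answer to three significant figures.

R_th ≤ 365 Ω

Loading drop = R_th/(R_th + R_L) ≤ 0.0510, so R_th ≤ R_L · ε/(1−ε) = 6.80 kΩ × 0.0510/0.9490 = 365 Ω.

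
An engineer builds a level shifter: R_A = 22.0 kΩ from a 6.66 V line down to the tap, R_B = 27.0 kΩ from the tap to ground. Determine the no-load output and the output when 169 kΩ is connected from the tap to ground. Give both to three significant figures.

Open-circuit: V = 6.66 × 27.0/(22.0 + 27.0) = 3.67 V.
With the load, R_B becomes R_B‖R_L = 23.28 kΩ, so V = 6.66 × 23.28/45.28 = 3.42 V.

Unloaded: 3.67 V; loaded: 3.42 V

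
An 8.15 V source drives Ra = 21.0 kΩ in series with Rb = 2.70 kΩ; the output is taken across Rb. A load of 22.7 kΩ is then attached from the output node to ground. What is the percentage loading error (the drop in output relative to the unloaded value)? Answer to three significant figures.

9.53 %

Unloaded V = 8.15 × 2.70/23.70 = 0.92848 V.
Loaded: Rb‖R_L = 2.413 kΩ, giving V = 8.15 × 2.413/23.41 = 0.83996 V.
Drop = (0.92848 − 0.83996) / 0.92848 = 9.53 %.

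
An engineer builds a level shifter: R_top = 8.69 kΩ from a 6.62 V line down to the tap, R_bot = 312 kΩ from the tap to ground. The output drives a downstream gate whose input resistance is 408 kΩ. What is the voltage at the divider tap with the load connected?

The load sits in parallel with R_bot: R_bot‖R_L = (312 × 408) / (312 + 408) = 176.8 kΩ.
V_out = 6.62 × 176.8 / (8.69 + 176.8) = 6.62 × 176.8/185.5 = 6.31 V.
(Unloaded it would have been 6.44 V.)

V_out ≈ 6.31 V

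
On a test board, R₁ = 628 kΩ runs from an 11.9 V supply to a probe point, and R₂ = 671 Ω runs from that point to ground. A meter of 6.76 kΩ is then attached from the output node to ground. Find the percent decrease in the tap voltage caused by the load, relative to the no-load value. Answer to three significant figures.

9.02 %

The divider's output (Thévenin) resistance is R₁‖R₂ = 670.3 Ω.
Fractional drop under load = R_th/(R_th + R_L) = 670.3 / (670.3 + 6760) = 0.09021.
So the output falls by 9.02 %.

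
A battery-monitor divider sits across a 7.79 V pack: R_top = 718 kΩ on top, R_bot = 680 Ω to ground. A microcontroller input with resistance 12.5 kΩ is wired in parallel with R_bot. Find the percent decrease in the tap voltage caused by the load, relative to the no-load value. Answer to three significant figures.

The divider's output (Thévenin) resistance is R_top‖R_bot = 679.4 Ω.
Fractional drop under load = R_th/(R_th + R_L) = 679.4 / (679.4 + 12500) = 0.05155.
So the output falls by 5.15 %.

5.15 %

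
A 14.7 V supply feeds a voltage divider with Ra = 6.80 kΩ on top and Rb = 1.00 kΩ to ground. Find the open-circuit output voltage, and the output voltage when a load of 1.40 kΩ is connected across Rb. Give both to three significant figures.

Open-circuit: V = 14.7 × 1.00/(6.80 + 1.00) = 1.88 V.
With the load, Rb becomes Rb‖R_L = 0.5833 kΩ, so V = 14.7 × 0.5833/7.383 = 1.16 V.

Unloaded: 1.88 V; loaded: 1.16 V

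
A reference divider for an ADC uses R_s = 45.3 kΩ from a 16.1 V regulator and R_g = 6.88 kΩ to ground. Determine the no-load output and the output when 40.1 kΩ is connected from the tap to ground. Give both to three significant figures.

Open-circuit: V = 16.1 × 6.88/(45.3 + 6.88) = 2.12 V.
With the load, R_g becomes R_g‖R_L = 5.872 kΩ, so V = 16.1 × 5.872/51.17 = 1.85 V.

Unloaded: 2.12 V; loaded: 1.85 V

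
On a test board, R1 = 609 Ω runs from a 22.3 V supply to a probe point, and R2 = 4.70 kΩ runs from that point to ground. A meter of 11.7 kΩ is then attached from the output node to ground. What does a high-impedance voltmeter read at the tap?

V_out ≈ 18.9 V

The load sits in parallel with R2: R2‖R_L = (4700 × 11700) / (4700 + 11700) = 3353 Ω.
V_out = 22.3 × 3353 / (609 + 3353) = 22.3 × 3353/3962 = 18.9 V.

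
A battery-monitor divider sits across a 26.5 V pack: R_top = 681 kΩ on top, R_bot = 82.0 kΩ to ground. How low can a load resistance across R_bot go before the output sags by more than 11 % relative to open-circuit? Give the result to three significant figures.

R_L(min) ≈ 592 kΩ

Output resistance R_th = R_top‖R_bot = (681 × 82.0)/763.0 = 73.19 kΩ.
The fractional drop is R_th/(R_th + R_L); requiring this ≤ 0.110 gives R_L ≥ R_th(1/0.110 − 1) = 73.19 × 8.091 = 592 kΩ.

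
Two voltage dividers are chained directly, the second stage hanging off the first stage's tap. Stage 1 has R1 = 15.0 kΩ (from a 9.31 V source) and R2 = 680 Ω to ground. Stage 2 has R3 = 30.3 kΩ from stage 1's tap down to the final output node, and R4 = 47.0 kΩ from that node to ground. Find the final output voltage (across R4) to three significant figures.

Stage 2 presents R3+R4 = 77300 Ω as a load on stage 1's tap.
Stage 1's lower leg becomes R2‖(R3+R4) = 674.1 Ω, so V_mid = 9.31 × 674.1/15670 = 0.4004 V.
Stage 2 is itself unloaded: V_out = V_mid × R4/(R3+R4) = 0.4004 × 47000/77300 = 0.243 V.

V_out ≈ 0.243 V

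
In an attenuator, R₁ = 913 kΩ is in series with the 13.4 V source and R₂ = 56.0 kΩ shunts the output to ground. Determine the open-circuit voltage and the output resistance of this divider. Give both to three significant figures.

V_th is the open-circuit tap voltage: 13.4 × 56.0/(913 + 56.0) = 0.774 V.
With the supply zeroed, R₁ and R₂ appear in parallel from the tap: R_th = R₁‖R₂ = (913 × 56.0)/969.0 = 52.8 kΩ.

V_th = 0.774 V, R_th = 52.8 kΩ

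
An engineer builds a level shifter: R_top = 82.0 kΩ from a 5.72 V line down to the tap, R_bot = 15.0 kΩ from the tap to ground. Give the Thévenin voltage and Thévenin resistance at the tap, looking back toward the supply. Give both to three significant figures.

V_th = 0.885 V, R_th = 12.7 kΩ

V_th is the open-circuit tap voltage: 5.72 × 15.0/(82.0 + 15.0) = 0.885 V.
With the supply zeroed, R_top and R_bot appear in parallel from the tap: R_th = R_top‖R_bot = (82.0 × 15.0)/97.00 = 12.7 kΩ.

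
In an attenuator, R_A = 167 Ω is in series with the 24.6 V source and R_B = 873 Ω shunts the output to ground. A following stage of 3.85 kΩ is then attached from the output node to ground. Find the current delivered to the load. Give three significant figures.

R_B‖R_L = 711.6 Ω; V_out = 24.6 × 711.6/878.6 = 19.92 V.
I_L = V_out / R_L = 19.92 / 3.85 kΩ = 5.18 mA.

I_L ≈ 5.18 mA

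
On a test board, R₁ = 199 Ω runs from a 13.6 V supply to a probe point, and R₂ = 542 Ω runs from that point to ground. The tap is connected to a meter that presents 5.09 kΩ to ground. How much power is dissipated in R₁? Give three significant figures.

Total resistance from the source is R₁ + (R₂‖R_L) = 688.8 Ω, so I = 13.6/688.8 Ω = 19.74 mA.
P = I²·R₁ = (19.74 mA)² × 199 Ω = 77.6 mW.

P ≈ 77.6 mW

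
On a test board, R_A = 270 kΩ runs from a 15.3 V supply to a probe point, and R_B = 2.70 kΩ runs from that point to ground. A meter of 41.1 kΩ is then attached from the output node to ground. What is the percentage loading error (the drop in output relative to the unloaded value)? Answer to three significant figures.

The divider's output (Thévenin) resistance is R_A‖R_B = 2.673 kΩ.
Fractional drop under load = R_th/(R_th + R_L) = 2.673 / (2.673 + 41.1) = 0.06107.
So the output falls by 6.11 %.

6.11 %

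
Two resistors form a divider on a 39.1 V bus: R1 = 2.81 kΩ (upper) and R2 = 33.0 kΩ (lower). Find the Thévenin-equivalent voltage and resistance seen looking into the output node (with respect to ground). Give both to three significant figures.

V_th is the open-circuit tap voltage: 39.1 × 33.0/(2.81 + 33.0) = 36.0 V.
With the supply zeroed, R1 and R2 appear in parallel from the tap: R_th = R1‖R2 = (2.81 × 33.0)/35.81 = 2.59 kΩ.

V_th = 36.0 V, R_th = 2.59 kΩ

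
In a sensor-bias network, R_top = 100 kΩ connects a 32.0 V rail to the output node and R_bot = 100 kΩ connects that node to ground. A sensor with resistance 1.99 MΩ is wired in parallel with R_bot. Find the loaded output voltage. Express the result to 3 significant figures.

The load sits in parallel with R_bot: R_bot‖R_L = (100 × 1990) / (100 + 1990) = 95.22 kΩ.
V_out = 32.0 × 95.22 / (100 + 95.22) = 32.0 × 95.22/195.2 = 15.6 V.

V_out ≈ 15.6 V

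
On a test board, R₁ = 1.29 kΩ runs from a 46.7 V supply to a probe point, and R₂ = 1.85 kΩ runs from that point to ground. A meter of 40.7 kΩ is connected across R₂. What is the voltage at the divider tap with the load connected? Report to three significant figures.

The load sits in parallel with R₂: R₂‖R_L = (1.85 × 40.7) / (1.85 + 40.7) = 1.770 kΩ.
V_out = 46.7 × 1.770 / (1.29 + 1.770) = 46.7 × 1.770/3.060 = 27.0 V.
(Unloaded it would have been 27.5 V.)

V_out ≈ 27.0 V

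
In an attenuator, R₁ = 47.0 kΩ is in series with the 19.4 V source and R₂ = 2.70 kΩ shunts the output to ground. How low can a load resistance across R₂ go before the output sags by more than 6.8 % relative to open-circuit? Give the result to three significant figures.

Output resistance R_th = R₁‖R₂ = (47.0 × 2.70)/49.70 = 2.553 kΩ.
The fractional drop is R_th/(R_th + R_L); requiring this ≤ 0.0680 gives R_L ≥ R_th(1/0.0680 − 1) = 2.553 × 13.71 = 35.0 kΩ.

R_L(min) ≈ 35.0 kΩ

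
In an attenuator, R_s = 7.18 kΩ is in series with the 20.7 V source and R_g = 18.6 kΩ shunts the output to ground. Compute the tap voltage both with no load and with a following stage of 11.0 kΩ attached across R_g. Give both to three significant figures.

Unloaded: 14.9 V; loaded: 10.2 V

Open-circuit: V = 20.7 × 18.6/(7.18 + 18.6) = 14.9 V.
With the load, R_g becomes R_g‖R_L = 6.912 kΩ, so V = 20.7 × 6.912/14.09 = 10.2 V.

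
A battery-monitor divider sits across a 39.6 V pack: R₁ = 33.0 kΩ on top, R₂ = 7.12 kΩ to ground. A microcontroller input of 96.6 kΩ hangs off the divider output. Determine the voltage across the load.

V_out ≈ 6.63 V

The load sits in parallel with R₂: R₂‖R_L = (7.12 × 96.6) / (7.12 + 96.6) = 6.631 kΩ.
V_out = 39.6 × 6.631 / (33.0 + 6.631) = 39.6 × 6.631/39.63 = 6.63 V.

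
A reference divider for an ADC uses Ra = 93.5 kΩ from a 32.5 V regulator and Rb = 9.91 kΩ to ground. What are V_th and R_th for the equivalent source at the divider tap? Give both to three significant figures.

V_th is the open-circuit tap voltage: 32.5 × 9.91/(93.5 + 9.91) = 3.11 V.
With the supply zeroed, Ra and Rb appear in parallel from the tap: R_th = Ra‖Rb = (93.5 × 9.91)/103.4 = 8.96 kΩ.

V_th = 3.11 V, R_th = 8.96 kΩ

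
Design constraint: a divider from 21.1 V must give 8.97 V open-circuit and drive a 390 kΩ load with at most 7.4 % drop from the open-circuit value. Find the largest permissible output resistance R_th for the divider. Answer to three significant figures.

R_th ≤ 31.2 kΩ

Loading drop = R_th/(R_th + R_L) ≤ 0.0740, so R_th ≤ R_L · ε/(1−ε) = 390 kΩ × 0.0740/0.9260 = 31.2 kΩ.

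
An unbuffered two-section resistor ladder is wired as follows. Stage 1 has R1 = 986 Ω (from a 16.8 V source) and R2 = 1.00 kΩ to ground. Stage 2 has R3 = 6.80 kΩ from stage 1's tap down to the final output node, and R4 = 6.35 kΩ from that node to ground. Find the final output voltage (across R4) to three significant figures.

V_out ≈ 3.94 V

Stage 2 presents R3+R4 = 13150 Ω as a load on stage 1's tap.
Stage 1's lower leg becomes R2‖(R3+R4) = 929.3 Ω, so V_mid = 16.8 × 929.3/1915 = 8.151 V.
Stage 2 is itself unloaded: V_out = V_mid × R4/(R3+R4) = 8.151 × 6350/13150 = 3.94 V.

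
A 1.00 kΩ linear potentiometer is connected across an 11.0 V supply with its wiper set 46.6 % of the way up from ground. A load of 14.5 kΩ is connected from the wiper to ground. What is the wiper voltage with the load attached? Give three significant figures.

The wiper splits the pot into (1−α)R = 534.0 Ω above and αR = 466.0 Ω below.
Lower section ‖ load = 451.5 Ω.
V_wiper = 11.0 × 451.5/(534.0 + 451.5) = 5.04 V.

V ≈ 5.04 V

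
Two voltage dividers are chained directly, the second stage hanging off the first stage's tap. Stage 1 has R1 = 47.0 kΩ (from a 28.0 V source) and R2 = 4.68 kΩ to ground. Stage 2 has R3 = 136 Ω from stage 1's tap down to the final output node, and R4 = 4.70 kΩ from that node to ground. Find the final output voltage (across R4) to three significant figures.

V_out ≈ 1.31 V

Stage 2 presents R3+R4 = 4836 Ω as a load on stage 1's tap.
Stage 1's lower leg becomes R2‖(R3+R4) = 2378 Ω, so V_mid = 28.0 × 2378/49380 = 1.349 V.
Stage 2 is itself unloaded: V_out = V_mid × R4/(R3+R4) = 1.349 × 4700/4836 = 1.31 V.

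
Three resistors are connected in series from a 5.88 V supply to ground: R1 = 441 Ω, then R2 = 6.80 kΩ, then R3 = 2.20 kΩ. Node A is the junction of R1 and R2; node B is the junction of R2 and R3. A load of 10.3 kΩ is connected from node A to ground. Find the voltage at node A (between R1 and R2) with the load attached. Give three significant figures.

V ≈ 5.39 V

Below node A the series string R2+R3 = 9000 Ω sits in parallel with the 10300 Ω load: 4803 Ω.
V_A = 5.88 × 4803/(441 + 4803) = 5.39 V.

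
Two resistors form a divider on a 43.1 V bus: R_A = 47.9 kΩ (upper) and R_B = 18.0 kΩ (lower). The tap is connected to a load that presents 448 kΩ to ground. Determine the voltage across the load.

V_out ≈ 11.4 V

The load sits in parallel with R_B: R_B‖R_L = (18.0 × 448) / (18.0 + 448) = 17.30 kΩ.
V_out = 43.1 × 17.30 / (47.9 + 17.30) = 43.1 × 17.30/65.20 = 11.4 V.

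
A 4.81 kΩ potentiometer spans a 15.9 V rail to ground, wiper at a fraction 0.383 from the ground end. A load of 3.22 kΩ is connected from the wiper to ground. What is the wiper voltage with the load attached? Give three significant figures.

V ≈ 4.50 V

The wiper splits the pot into (1−α)R = 2.968 kΩ above and αR = 1.842 kΩ below.
Lower section ‖ load = 1.172 kΩ.
V_wiper = 15.9 × 1.172/(2.968 + 1.172) = 4.50 V.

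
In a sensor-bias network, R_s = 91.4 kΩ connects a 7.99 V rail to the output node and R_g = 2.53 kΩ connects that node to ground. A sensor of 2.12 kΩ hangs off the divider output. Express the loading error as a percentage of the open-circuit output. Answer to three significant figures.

53.7 %

The divider's output (Thévenin) resistance is R_s‖R_g = 2.462 kΩ.
Fractional drop under load = R_th/(R_th + R_L) = 2.462 / (2.462 + 2.12) = 0.5373.
So the output falls by 53.7 %.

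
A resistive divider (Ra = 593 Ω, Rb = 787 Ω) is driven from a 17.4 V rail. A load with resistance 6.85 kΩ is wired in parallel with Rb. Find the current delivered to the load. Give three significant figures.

Rb‖R_L = 705.9 Ω; V_out = 17.4 × 705.9/1299 = 9.456 V.
I_L = V_out / R_L = 9.456 / 6.85 kΩ = 1.38 mA.

I_L ≈ 1.38 mA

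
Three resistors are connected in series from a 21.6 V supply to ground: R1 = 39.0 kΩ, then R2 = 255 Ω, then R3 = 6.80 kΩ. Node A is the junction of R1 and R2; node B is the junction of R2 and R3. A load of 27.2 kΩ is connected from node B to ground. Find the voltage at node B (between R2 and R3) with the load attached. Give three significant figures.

V ≈ 2.63 V

At node B, R3 is in parallel with the load: R3‖R_L = 5440 Ω.
Below node A the resistance is R2 + (R3‖R_L) = 5695 Ω, so V_A = 21.6 × 5695/44700 = 2.752 V.
Then V_B = V_A × (R3‖R_L)/(R2 + R3‖R_L) = 2.752 × 5440/5695 = 2.63 V.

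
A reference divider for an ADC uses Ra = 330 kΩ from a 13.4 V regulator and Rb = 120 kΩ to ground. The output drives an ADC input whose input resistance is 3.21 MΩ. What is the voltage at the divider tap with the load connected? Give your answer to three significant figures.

The load sits in parallel with Rb: Rb‖R_L = (120 × 3210) / (120 + 3210) = 115.7 kΩ.
V_out = 13.4 × 115.7 / (330 + 115.7) = 13.4 × 115.7/445.7 = 3.48 V.

V_out ≈ 3.48 V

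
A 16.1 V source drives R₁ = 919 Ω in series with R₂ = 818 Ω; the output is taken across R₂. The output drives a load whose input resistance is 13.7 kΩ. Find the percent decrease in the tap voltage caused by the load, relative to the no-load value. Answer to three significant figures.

3.06 %

The divider's output (Thévenin) resistance is R₁‖R₂ = 432.8 Ω.
Fractional drop under load = R_th/(R_th + R_L) = 432.8 / (432.8 + 13700) = 0.03062.
So the output falls by 3.06 %.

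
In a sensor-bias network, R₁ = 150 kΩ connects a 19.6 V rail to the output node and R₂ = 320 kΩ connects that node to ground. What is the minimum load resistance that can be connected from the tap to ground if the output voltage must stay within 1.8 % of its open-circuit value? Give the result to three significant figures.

Output resistance R_th = R₁‖R₂ = (150 × 320)/470.0 = 102.1 kΩ.
The fractional drop is R_th/(R_th + R_L); requiring this ≤ 0.0180 gives R_L ≥ R_th(1/0.0180 − 1) = 102.1 × 54.56 = 5.57 MΩ.

R_L(min) ≈ 5.57 MΩ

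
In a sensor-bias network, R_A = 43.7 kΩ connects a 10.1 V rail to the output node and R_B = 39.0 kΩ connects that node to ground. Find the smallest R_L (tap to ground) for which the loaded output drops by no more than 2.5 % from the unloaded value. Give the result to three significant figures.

Output resistance R_th = R_A‖R_B = (43.7 × 39.0)/82.70 = 20.61 kΩ.
The fractional drop is R_th/(R_th + R_L); requiring this ≤ 0.0250 gives R_L ≥ R_th(1/0.0250 − 1) = 20.61 × 39.00 = 804 kΩ.

R_L(min) ≈ 804 kΩ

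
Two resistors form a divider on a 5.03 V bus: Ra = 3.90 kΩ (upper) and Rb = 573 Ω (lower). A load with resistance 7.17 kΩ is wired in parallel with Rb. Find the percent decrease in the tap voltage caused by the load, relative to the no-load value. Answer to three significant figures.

6.51 %

The divider's output (Thévenin) resistance is Ra‖Rb = 499.6 Ω.
Fractional drop under load = R_th/(R_th + R_L) = 499.6 / (499.6 + 7170) = 0.06514.
So the output falls by 6.51 %.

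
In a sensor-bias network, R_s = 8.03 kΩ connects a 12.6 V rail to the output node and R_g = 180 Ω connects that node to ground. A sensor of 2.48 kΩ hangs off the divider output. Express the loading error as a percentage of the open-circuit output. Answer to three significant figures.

6.63 %

The divider's output (Thévenin) resistance is R_s‖R_g = 176.1 Ω.
Fractional drop under load = R_th/(R_th + R_L) = 176.1 / (176.1 + 2480) = 0.06628.
So the output falls by 6.63 %.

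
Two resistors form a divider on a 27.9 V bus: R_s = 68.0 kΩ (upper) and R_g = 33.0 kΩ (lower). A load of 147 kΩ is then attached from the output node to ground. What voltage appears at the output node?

V_out ≈ 7.92 V

The load sits in parallel with R_g: R_g‖R_L = (33.0 × 147) / (33.0 + 147) = 26.95 kΩ.
V_out = 27.9 × 26.95 / (68.0 + 26.95) = 27.9 × 26.95/94.95 = 7.92 V.
(Unloaded it would have been 9.12 V.)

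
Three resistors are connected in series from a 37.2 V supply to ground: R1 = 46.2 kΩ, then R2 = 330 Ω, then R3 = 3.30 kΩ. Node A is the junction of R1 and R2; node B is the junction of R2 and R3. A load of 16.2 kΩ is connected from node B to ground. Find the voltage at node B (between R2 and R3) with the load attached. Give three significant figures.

V ≈ 2.07 V

At node B, R3 is in parallel with the load: R3‖R_L = 2742 Ω.
Below node A the resistance is R2 + (R3‖R_L) = 3072 Ω, so V_A = 37.2 × 3072/49270 = 2.319 V.
Then V_B = V_A × (R3‖R_L)/(R2 + R3‖R_L) = 2.319 × 2742/3072 = 2.07 V.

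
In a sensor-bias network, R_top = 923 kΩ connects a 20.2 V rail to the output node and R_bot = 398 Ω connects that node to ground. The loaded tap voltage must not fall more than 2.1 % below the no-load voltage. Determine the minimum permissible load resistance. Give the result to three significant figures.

R_L(min) ≈ 18.5 kΩ

Output resistance R_th = R_top‖R_bot = (923000 × 398)/923400 = 397.8 Ω.
The fractional drop is R_th/(R_th + R_L); requiring this ≤ 0.0210 gives R_L ≥ R_th(1/0.0210 − 1) = 397.8 × 46.62 = 18.5 kΩ.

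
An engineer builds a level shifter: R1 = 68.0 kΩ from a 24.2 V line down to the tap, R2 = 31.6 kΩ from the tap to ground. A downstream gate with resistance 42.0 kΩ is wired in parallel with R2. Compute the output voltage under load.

V_out ≈ 5.07 V

The load sits in parallel with R2: R2‖R_L = (31.6 × 42.0) / (31.6 + 42.0) = 18.03 kΩ.
V_out = 24.2 × 18.03 / (68.0 + 18.03) = 24.2 × 18.03/86.03 = 5.07 V.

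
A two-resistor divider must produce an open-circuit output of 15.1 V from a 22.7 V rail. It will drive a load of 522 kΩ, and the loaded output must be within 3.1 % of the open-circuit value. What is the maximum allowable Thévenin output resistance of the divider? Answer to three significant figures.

Loading drop = R_th/(R_th + R_L) ≤ 0.0310, so R_th ≤ R_L · ε/(1−ε) = 522 kΩ × 0.0310/0.9690 = 16.7 kΩ.
(Any R1, R2 with R2/(R1+R2) = 0.665 and R1‖R2 ≤ 16.7 kΩ will meet the spec.)

R_th ≤ 16.7 kΩ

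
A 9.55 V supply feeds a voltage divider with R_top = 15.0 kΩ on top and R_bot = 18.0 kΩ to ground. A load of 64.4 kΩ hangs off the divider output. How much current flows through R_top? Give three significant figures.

R_bot‖R_L = 14.07 kΩ, so the source sees R_top + R_bot‖R_L = 29.07 kΩ.
I = 9.55 V / 29.07 kΩ = 0.329 mA.

I ≈ 0.329 mA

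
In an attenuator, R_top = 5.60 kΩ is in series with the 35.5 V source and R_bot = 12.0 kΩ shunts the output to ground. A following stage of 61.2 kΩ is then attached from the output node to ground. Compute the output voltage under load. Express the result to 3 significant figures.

V_out ≈ 22.8 V

The load sits in parallel with R_bot: R_bot‖R_L = (12.0 × 61.2) / (12.0 + 61.2) = 10.03 kΩ.
V_out = 35.5 × 10.03 / (5.60 + 10.03) = 35.5 × 10.03/15.63 = 22.8 V.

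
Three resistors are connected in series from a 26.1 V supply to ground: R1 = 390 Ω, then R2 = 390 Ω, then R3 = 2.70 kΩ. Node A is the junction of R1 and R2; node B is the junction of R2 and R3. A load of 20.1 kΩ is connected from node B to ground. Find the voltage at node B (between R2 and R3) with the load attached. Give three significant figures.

V ≈ 19.7 V

At node B, R3 is in parallel with the load: R3‖R_L = 2380 Ω.
Below node A the resistance is R2 + (R3‖R_L) = 2770 Ω, so V_A = 26.1 × 2770/3160 = 22.88 V.
Then V_B = V_A × (R3‖R_L)/(R2 + R3‖R_L) = 22.88 × 2380/2770 = 19.7 V.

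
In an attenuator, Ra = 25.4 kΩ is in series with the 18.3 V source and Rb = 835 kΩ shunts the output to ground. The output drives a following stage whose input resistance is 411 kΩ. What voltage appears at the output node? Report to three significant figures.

The load sits in parallel with Rb: Rb‖R_L = (835 × 411) / (835 + 411) = 275.4 kΩ.
V_out = 18.3 × 275.4 / (25.4 + 275.4) = 18.3 × 275.4/300.8 = 16.8 V.

V_out ≈ 16.8 V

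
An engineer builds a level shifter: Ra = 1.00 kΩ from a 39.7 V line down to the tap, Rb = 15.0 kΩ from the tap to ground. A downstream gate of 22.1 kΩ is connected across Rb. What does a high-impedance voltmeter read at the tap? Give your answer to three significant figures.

The load sits in parallel with Rb: Rb‖R_L = (15.0 × 22.1) / (15.0 + 22.1) = 8.935 kΩ.
V_out = 39.7 × 8.935 / (1.00 + 8.935) = 39.7 × 8.935/9.935 = 35.7 V.

V_out ≈ 35.7 V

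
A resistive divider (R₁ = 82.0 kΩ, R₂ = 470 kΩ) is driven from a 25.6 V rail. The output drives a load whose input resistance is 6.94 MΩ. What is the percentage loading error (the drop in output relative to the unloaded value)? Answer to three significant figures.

The divider's output (Thévenin) resistance is R₁‖R₂ = 69.82 kΩ.
Fractional drop under load = R_th/(R_th + R_L) = 69.82 / (69.82 + 6940) = 0.009960.
So the output falls by 0.996 %.

0.996 %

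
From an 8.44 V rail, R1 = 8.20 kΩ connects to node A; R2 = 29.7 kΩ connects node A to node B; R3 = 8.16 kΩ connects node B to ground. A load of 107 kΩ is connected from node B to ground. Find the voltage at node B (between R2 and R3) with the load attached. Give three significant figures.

V ≈ 1.41 V

At node B, R3 is in parallel with the load: R3‖R_L = 7.582 kΩ.
Below node A the resistance is R2 + (R3‖R_L) = 37.28 kΩ, so V_A = 8.44 × 37.28/45.48 = 6.918 V.
Then V_B = V_A × (R3‖R_L)/(R2 + R3‖R_L) = 6.918 × 7.582/37.28 = 1.41 V.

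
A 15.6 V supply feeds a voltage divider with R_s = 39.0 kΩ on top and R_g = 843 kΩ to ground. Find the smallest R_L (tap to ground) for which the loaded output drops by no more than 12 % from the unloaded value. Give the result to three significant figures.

Output resistance R_th = R_s‖R_g = (39.0 × 843)/882.0 = 37.28 kΩ.
The fractional drop is R_th/(R_th + R_L); requiring this ≤ 0.120 gives R_L ≥ R_th(1/0.120 − 1) = 37.28 × 7.333 = 273 kΩ.

R_L(min) ≈ 273 kΩ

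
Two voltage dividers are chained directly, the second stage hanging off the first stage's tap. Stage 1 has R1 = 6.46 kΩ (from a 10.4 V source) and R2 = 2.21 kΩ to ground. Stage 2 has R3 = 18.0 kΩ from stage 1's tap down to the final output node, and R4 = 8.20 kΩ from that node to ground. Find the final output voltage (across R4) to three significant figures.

Stage 2 presents R3+R4 = 26.20 kΩ as a load on stage 1's tap.
Stage 1's lower leg becomes R2‖(R3+R4) = 2.038 kΩ, so V_mid = 10.4 × 2.038/8.498 = 2.494 V.
Stage 2 is itself unloaded: V_out = V_mid × R4/(R3+R4) = 2.494 × 8.20/26.20 = 0.781 V.

V_out ≈ 0.781 V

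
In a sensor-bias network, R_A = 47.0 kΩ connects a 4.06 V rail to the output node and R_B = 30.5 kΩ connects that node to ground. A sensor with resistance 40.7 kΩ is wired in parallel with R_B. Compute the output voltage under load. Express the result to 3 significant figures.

The load sits in parallel with R_B: R_B‖R_L = (30.5 × 40.7) / (30.5 + 40.7) = 17.43 kΩ.
V_out = 4.06 × 17.43 / (47.0 + 17.43) = 4.06 × 17.43/64.43 = 1.10 V.

V_out ≈ 1.10 V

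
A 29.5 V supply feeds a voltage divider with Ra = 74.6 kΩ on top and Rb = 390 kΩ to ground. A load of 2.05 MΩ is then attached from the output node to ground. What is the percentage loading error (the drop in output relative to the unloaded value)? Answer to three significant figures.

The divider's output (Thévenin) resistance is Ra‖Rb = 62.62 kΩ.
Fractional drop under load = R_th/(R_th + R_L) = 62.62 / (62.62 + 2050) = 0.02964.
So the output falls by 2.96 %.

2.96 %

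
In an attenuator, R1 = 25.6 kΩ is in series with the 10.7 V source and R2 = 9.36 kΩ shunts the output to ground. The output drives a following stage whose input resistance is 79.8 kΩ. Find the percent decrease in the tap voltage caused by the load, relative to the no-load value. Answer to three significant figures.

The divider's output (Thévenin) resistance is R1‖R2 = 6.854 kΩ.
Fractional drop under load = R_th/(R_th + R_L) = 6.854 / (6.854 + 79.8) = 0.07910.
So the output falls by 7.91 %.

7.91 %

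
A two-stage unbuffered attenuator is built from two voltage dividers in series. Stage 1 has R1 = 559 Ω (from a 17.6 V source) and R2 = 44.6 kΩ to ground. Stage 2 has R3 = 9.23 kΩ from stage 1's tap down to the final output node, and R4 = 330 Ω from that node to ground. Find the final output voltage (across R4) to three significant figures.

Stage 2 presents R3+R4 = 9560 Ω as a load on stage 1's tap.
Stage 1's lower leg becomes R2‖(R3+R4) = 7873 Ω, so V_mid = 17.6 × 7873/8432 = 16.43 V.
Stage 2 is itself unloaded: V_out = V_mid × R4/(R3+R4) = 16.43 × 330/9560 = 0.567 V.

V_out ≈ 0.567 V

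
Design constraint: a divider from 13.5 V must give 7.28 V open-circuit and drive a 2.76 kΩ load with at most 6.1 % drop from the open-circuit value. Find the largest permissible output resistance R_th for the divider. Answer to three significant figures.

Loading drop = R_th/(R_th + R_L) ≤ 0.0610, so R_th ≤ R_L · ε/(1−ε) = 2.76 kΩ × 0.0610/0.9390 = 179 Ω.
(Any R1, R2 with R2/(R1+R2) = 0.539 and R1‖R2 ≤ 179 Ω will meet the spec.)

R_th ≤ 179 Ω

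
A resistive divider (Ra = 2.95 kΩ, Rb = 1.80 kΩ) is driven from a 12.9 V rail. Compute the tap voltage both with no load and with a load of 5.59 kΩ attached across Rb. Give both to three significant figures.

Open-circuit: V = 12.9 × 1.80/(2.95 + 1.80) = 4.89 V.
With the load, Rb becomes Rb‖R_L = 1.362 kΩ, so V = 12.9 × 1.362/4.312 = 4.07 V.

Unloaded: 4.89 V; loaded: 4.07 V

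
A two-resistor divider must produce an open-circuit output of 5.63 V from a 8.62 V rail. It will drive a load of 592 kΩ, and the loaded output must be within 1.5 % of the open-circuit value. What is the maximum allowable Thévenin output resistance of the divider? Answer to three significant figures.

Loading drop = R_th/(R_th + R_L) ≤ 0.0150, so R_th ≤ R_L · ε/(1−ε) = 592 kΩ × 0.0150/0.9850 = 9.02 kΩ.

R_th ≤ 9.02 kΩ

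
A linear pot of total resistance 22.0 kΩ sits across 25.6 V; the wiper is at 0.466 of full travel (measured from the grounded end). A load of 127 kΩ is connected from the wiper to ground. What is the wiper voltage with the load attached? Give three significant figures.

The wiper splits the pot into (1−α)R = 11.75 kΩ above and αR = 10.25 kΩ below.
Lower section ‖ load = 9.486 kΩ.
V_wiper = 25.6 × 9.486/(11.75 + 9.486) = 11.4 V.

V ≈ 11.4 V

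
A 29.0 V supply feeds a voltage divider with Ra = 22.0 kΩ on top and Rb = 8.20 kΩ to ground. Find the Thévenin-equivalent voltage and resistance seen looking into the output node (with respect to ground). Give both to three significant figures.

V_th = 7.87 V, R_th = 5.97 kΩ

V_th is the open-circuit tap voltage: 29.0 × 8.20/(22.0 + 8.20) = 7.87 V.
With the supply zeroed, Ra and Rb appear in parallel from the tap: R_th = Ra‖Rb = (22.0 × 8.20)/30.20 = 5.97 kΩ.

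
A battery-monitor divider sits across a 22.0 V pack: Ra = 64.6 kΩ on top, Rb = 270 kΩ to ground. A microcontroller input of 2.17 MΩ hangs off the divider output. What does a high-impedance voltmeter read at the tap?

The load sits in parallel with Rb: Rb‖R_L = (270 × 2170) / (270 + 2170) = 240.1 kΩ.
V_out = 22.0 × 240.1 / (64.6 + 240.1) = 22.0 × 240.1/304.7 = 17.3 V.
(Unloaded it would have been 17.8 V.)

V_out ≈ 17.3 V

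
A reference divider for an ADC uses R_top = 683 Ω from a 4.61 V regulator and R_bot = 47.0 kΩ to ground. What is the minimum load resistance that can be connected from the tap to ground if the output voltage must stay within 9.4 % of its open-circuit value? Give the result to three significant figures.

R_L(min) ≈ 6.49 kΩ

Output resistance R_th = R_top‖R_bot = (683 × 47000)/47680 = 673.2 Ω.
The fractional drop is R_th/(R_th + R_L); requiring this ≤ 0.0940 gives R_L ≥ R_th(1/0.0940 − 1) = 673.2 × 9.638 = 6.49 kΩ.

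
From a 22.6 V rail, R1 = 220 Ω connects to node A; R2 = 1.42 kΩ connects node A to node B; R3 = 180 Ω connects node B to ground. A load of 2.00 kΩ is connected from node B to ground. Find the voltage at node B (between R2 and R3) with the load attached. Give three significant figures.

V ≈ 2.07 V

At node B, R3 is in parallel with the load: R3‖R_L = 165.1 Ω.
Below node A the resistance is R2 + (R3‖R_L) = 1585 Ω, so V_A = 22.6 × 1585/1805 = 19.85 V.
Then V_B = V_A × (R3‖R_L)/(R2 + R3‖R_L) = 19.85 × 165.1/1585 = 2.07 V.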